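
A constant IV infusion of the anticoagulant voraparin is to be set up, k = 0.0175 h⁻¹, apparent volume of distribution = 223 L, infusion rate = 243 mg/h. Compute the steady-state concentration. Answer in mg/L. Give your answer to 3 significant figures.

62.3 mg/L

CL = k × Vd = 0.01750 × 223 = 3.903 L/h
At steady state Css = R₀ / CL = 243 / 3.903 = 62.26 mg/L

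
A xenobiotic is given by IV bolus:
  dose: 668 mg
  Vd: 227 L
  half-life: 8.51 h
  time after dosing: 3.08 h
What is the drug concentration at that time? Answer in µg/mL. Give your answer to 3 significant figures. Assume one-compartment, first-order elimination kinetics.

2.29 µg/mL

C₀ = Dose / Vd = 668.0 / 227 = 2.943 mg/L
k = ln2 / t½ = 0.693147 / 8.51 = 0.08145 h⁻¹
C = C₀ · e^(−k·t) = 2.943 × e^(−0.08145 × 3.08)
  = 2.943 × 0.7781 = 2.290 mg/L
(2.290 mg/L = 2.290 µg/mL)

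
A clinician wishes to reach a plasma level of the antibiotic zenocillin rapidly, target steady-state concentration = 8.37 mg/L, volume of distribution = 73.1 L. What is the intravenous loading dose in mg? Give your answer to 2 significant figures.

LD = Css × Vd = 8.37 × 73.1 = 611.8 mg

610 mg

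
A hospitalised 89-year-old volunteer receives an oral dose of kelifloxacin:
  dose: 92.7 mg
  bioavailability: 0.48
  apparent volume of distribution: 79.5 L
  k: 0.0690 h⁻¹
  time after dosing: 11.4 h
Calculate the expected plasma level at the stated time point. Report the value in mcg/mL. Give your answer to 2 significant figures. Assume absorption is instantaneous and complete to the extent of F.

Amount reaching circulation = F × Dose = 0.48 × 92.70 = 44.50 mg
C₀ = F·Dose / Vd = 44.50 / 79.5 = 0.5597 mg/L
C = C₀ · e^(−k·t) = 0.5597 × e^(−0.06900 × 11.4)
  = 0.5597 × 0.4554 = 0.2549 mg/L
(0.2549 mg/L = 0.2549 mcg/mL)

0.25 mcg/mL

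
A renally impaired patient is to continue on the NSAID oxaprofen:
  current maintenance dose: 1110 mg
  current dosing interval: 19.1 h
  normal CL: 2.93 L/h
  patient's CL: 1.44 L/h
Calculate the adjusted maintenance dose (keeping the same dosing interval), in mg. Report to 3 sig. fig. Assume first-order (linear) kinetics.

546 mg

To keep the same average steady-state level, dosing rate must scale with clearance.
CL ratio = 1.44 / 2.93 = 0.4915
New dose (same interval) = 1110 × 0.4915 = 545.6 mg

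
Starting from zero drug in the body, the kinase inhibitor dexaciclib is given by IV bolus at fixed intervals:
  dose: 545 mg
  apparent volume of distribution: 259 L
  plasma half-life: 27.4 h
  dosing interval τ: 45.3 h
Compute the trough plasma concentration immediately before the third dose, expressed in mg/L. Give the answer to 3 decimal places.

0.882 mg/L

C₀ per dose = Dose / Vd = 545 / 259 = 2.104 mg/L
k = ln2 / t½ = 0.693147 / 27.4 = 0.02530 h⁻¹
Fraction remaining after one interval: r = e^(−kτ) = e^(−0.02530 × 45.3) = 0.3179
Before dose 3, 2 doses have been given (aged 1τ, 2τ).
C_trough = C₀ × (r + r²) = 2.104 × (0.3179 + 0.1011) = 0.8816 mg/L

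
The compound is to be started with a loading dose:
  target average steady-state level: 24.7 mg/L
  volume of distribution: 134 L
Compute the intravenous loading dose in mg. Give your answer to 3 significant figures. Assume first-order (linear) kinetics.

3310 mg

LD = Css × Vd = 24.7 × 134 = 3310 mg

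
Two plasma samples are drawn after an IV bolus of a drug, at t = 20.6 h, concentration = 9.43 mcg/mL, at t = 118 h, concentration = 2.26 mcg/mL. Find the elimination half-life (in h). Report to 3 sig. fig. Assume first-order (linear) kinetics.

47.3 h

k = ln(C₁/C₂) / (t₂ − t₁) = ln(9.43/2.26) / (118 − 20.6)
  = 1.429 / 97.40 = 0.01467 h⁻¹
t½ = ln2 / k = 0.693147 / 0.01467 = 47.25 h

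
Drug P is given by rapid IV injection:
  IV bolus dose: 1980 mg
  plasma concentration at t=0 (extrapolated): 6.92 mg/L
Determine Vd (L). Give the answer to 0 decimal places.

286 L

Vd = Dose / C₀ = 1980 / 6.92 = 286.1 L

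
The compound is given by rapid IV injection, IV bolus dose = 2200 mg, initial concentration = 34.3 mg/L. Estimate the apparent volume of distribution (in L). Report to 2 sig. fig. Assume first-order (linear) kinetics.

Vd = Dose / C₀ = 2200 / 34.3 = 64.14 L

64 L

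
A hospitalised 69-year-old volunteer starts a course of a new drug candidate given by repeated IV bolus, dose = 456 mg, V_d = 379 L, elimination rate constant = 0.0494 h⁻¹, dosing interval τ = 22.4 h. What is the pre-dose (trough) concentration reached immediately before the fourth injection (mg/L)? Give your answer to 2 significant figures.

C₀ per dose = Dose / Vd = 456 / 379 = 1.203 mg/L
Fraction remaining after one interval: r = e^(−kτ) = e^(−0.04940 × 22.4) = 0.3307
Before dose 4, 3 doses have been given (aged 1τ, 2τ, 3τ).
C_trough = C₀ × (r + r² + … + r^3) = C₀ × r(1−r^3)/(1−r)
        = 1.203 × 0.3307 × (1 − 0.03617) / (1 − 0.3307) = 0.5729 mg/L

0.57 mg/L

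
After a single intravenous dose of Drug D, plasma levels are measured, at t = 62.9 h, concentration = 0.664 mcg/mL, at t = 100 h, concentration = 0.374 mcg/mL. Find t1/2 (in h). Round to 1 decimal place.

44.8 h

k = ln(C₁/C₂) / (t₂ − t₁) = ln(0.664/0.374) / (100 − 62.9)
  = 0.5740 / 37.10 = 0.01547 h⁻¹
t½ = ln2 / k = 0.693147 / 0.01547 = 44.81 h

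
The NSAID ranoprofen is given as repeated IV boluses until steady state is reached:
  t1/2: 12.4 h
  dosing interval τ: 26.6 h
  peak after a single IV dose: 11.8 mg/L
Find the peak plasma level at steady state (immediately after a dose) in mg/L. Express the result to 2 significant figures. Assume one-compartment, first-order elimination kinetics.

k = ln2 / t½ = 0.693147 / 12.4 = 0.05590 h⁻¹
e^(−kτ) = e^(−0.05590 × 26.6) = 0.2261
Accumulation ratio R = 1 / (1 − e^(−kτ)) = 1 / (1 − 0.2261) = 1.292
Steady-state peak = C₀ × R = 11.8 × 1.292 = 15.25 mg/L

15 mg/L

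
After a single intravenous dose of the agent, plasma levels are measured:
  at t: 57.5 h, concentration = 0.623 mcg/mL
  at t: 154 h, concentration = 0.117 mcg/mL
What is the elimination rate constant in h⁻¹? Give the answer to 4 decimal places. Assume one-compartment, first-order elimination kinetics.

k = ln(C₁/C₂) / (t₂ − t₁) = ln(0.623/0.117) / (154 − 57.5)
  = 1.672 / 96.50 = 0.01733 h⁻¹

0.0173 h⁻¹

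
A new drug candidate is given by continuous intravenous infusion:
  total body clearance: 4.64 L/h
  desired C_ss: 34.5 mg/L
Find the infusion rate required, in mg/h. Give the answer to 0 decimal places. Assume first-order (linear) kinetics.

160 mg/h

At steady state, infusion rate R₀ = Css × CL = 34.5 × 4.640 = 160.1 mg/h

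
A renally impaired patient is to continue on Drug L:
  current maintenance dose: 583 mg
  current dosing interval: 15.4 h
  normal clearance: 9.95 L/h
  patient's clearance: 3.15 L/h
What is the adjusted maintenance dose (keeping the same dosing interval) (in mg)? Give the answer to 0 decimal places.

To keep the same average steady-state level, dosing rate must scale with clearance.
CL ratio = 3.15 / 9.95 = 0.3166
New dose (same interval) = 583 × 0.3166 = 184.6 mg

185 mg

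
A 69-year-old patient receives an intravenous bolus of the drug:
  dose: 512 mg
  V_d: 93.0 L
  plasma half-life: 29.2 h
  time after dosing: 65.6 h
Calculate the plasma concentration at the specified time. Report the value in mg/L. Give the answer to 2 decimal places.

C₀ = Dose / Vd = 512.0 / 93.0 = 5.505 mg/L
k = ln2 / t½ = 0.693147 / 29.2 = 0.02374 h⁻¹
C = C₀ · e^(−k·t) = 5.505 × e^(−0.02374 × 65.6)
  = 5.505 × 0.2107 = 1.160 mg/L

1.16 mg/L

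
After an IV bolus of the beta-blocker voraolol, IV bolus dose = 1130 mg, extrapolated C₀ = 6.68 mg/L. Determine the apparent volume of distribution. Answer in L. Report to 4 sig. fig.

Vd = Dose / C₀ = 1130 / 6.68 = 169.2 L

169.2 L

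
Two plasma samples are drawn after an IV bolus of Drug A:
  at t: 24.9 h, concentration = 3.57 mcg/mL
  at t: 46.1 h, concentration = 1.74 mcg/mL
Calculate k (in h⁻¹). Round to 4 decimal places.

k = ln(C₁/C₂) / (t₂ − t₁) = ln(3.57/1.74) / (46.1 − 24.9)
  = 0.7187 / 21.20 = 0.03390 h⁻¹

0.0339 h⁻¹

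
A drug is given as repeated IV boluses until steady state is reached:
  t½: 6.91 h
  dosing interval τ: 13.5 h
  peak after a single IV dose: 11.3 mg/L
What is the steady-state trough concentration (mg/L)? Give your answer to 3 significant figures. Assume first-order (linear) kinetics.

3.93 mg/L

k = ln2 / t½ = 0.693147 / 6.91 = 0.1003 h⁻¹
e^(−kτ) = e^(−0.1003 × 13.5) = 0.2582
Accumulation ratio R = 1 / (1 − e^(−kτ)) = 1 / (1 − 0.2582) = 1.348
Steady-state trough = C₀ × R × e^(−kτ) = 11.3 × 1.348 × 0.2582 = 3.933 mg/L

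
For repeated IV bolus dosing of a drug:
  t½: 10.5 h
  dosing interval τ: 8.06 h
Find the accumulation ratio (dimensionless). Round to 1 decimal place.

2.4

k = ln2 / t½ = 0.693147 / 10.5 = 0.06601 h⁻¹
e^(−kτ) = e^(−0.06601 × 8.06) = 0.5874
Accumulation ratio R = 1 / (1 − e^(−kτ)) = 1 / (1 − 0.5874) = 2.424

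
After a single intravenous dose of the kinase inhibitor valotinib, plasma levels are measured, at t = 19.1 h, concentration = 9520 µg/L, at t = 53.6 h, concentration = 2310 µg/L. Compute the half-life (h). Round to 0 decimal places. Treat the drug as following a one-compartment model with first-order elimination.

k = ln(C₁/C₂) / (t₂ − t₁) = ln(9520/2310) / (53.6 − 19.1)
  = 1.416 / 34.50 = 0.04104 h⁻¹
t½ = ln2 / k = 0.693147 / 0.04104 = 16.89 h

17 h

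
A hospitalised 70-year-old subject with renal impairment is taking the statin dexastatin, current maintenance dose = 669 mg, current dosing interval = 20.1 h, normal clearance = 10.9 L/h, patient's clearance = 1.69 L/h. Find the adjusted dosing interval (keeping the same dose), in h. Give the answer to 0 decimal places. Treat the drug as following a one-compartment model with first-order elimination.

To keep the same average steady-state level, dosing rate must scale with clearance.
CL ratio = 1.69 / 10.9 = 0.1550
New interval (same dose) = 20.1 / 0.1550 = 129.7 h

130 h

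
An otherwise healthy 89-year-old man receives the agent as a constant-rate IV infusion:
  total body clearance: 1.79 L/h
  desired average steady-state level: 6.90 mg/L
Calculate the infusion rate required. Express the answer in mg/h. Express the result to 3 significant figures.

12.4 mg/h

At steady state, infusion rate R₀ = Css × CL = 6.90 × 1.790 = 12.35 mg/h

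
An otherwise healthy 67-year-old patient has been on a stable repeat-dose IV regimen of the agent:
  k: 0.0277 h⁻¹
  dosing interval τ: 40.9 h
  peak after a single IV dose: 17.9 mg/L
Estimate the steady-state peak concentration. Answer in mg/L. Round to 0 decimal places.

e^(−kτ) = e^(−0.02770 × 40.9) = 0.3221
Accumulation ratio R = 1 / (1 − e^(−kτ)) = 1 / (1 − 0.3221) = 1.475
Steady-state peak = C₀ × R = 17.9 × 1.475 = 26.40 mg/L

26 mg/L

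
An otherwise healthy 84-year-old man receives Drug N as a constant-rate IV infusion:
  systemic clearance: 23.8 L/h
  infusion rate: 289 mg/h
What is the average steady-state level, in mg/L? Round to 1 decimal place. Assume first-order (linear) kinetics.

12.1 mg/L

At steady state Css = R₀ / CL = 289 / 23.80 = 12.14 mg/L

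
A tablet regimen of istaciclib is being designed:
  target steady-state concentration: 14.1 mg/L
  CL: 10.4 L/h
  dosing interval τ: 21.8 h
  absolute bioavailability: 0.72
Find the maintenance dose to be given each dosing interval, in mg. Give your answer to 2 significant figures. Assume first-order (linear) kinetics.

4400 mg

At steady state, F × (Dose/τ) = Css × CL.
Dose = Css × CL × τ / F = 14.1 × 10.40 × 21.8 / 0.72 = 4440 mg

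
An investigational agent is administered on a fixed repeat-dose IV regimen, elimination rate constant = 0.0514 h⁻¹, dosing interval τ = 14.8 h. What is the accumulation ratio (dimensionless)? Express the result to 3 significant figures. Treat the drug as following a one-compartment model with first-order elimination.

e^(−kτ) = e^(−0.05140 × 14.8) = 0.4673
Accumulation ratio R = 1 / (1 − e^(−kτ)) = 1 / (1 − 0.4673) = 1.877

1.88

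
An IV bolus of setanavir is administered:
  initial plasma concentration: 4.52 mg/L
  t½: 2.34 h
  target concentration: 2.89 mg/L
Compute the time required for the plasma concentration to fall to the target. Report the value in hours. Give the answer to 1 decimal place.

1.5 h

k = ln2 / t½ = 0.693147 / 2.34 = 0.2962 h⁻¹
t = ln(C₀ / C) / k = ln(4.520 / 2.89) / 0.2962
  = ln(1.564) / 0.2962 = 0.4472 / 0.2962 = 1.510 h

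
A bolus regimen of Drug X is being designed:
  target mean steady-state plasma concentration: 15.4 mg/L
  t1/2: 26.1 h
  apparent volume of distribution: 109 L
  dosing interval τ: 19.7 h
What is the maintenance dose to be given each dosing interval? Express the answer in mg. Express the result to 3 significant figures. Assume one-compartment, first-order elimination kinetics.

878 mg

k = ln2 / t½ = 0.693147 / 26.1 = 0.02656 h⁻¹
CL = k × Vd = 0.02656 × 109 = 2.895 L/h
At steady state, Dose/τ = Css × CL.
Dose = Css × CL × τ = 15.4 × 2.895 × 19.7 = 878.3 mg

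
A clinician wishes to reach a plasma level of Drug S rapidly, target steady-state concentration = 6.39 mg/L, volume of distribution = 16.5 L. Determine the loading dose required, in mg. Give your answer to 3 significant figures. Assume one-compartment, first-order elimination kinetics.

LD = Css × Vd = 6.39 × 16.5 = 105.4 mg

105 mg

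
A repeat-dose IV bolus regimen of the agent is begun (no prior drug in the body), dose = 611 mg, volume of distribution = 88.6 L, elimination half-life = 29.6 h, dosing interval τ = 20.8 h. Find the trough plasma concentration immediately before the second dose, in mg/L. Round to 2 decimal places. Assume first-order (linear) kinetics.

4.24 mg/L

C₀ per dose = Dose / Vd = 611 / 88.6 = 6.896 mg/L
k = ln2 / t½ = 0.693147 / 29.6 = 0.02342 h⁻¹
Fraction remaining after one interval: r = e^(−kτ) = e^(−0.02342 × 20.8) = 0.6144
Before dose 2, 1 dose has been given (aged 1τ).
C_trough = C₀ × r = 6.896 × 0.6144 = 4.237 mg/L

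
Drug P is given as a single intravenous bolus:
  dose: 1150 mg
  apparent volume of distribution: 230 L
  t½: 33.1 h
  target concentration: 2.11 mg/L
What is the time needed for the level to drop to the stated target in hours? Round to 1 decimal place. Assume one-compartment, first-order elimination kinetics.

41.2 h

C₀ = Dose / Vd = 1150 / 230 = 5.000 mg/L
k = ln2 / t½ = 0.693147 / 33.1 = 0.02094 h⁻¹
t = ln(C₀ / C) / k = ln(5.000 / 2.11) / 0.02094
  = ln(2.370) / 0.02094 = 0.8629 / 0.02094 = 41.21 h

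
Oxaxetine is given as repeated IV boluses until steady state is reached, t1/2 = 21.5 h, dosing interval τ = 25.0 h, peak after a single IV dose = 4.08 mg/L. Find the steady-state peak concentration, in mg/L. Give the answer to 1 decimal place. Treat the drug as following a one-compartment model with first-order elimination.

7.4 mg/L

k = ln2 / t½ = 0.693147 / 21.5 = 0.03224 h⁻¹
e^(−kτ) = e^(−0.03224 × 25.0) = 0.4466
Accumulation ratio R = 1 / (1 − e^(−kτ)) = 1 / (1 − 0.4466) = 1.807
Steady-state peak = C₀ × R = 4.08 × 1.807 = 7.373 mg/L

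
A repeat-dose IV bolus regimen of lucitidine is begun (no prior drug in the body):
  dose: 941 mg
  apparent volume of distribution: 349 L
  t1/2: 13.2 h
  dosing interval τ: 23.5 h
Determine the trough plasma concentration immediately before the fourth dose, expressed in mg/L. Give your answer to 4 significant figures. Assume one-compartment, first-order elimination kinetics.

C₀ per dose = Dose / Vd = 941 / 349 = 2.696 mg/L
k = ln2 / t½ = 0.693147 / 13.2 = 0.05251 h⁻¹
Fraction remaining after one interval: r = e^(−kτ) = e^(−0.05251 × 23.5) = 0.2911
Before dose 4, 3 doses have been given (aged 1τ, 2τ, 3τ).
C_trough = C₀ × (r + r² + … + r^3) = C₀ × r(1−r^3)/(1−r)
        = 2.696 × 0.2911 × (1 − 0.02467) / (1 − 0.2911) = 1.080 mg/L

1.080 mg/L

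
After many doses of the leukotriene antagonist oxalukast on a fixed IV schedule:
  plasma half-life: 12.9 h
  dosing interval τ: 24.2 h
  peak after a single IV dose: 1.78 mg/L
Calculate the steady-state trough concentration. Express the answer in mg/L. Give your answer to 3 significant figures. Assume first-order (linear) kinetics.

k = ln2 / t½ = 0.693147 / 12.9 = 0.05373 h⁻¹
e^(−kτ) = e^(−0.05373 × 24.2) = 0.2725
Accumulation ratio R = 1 / (1 − e^(−kτ)) = 1 / (1 − 0.2725) = 1.375
Steady-state trough = C₀ × R × e^(−kτ) = 1.78 × 1.375 × 0.2725 = 0.6669 mg/L

0.667 mg/L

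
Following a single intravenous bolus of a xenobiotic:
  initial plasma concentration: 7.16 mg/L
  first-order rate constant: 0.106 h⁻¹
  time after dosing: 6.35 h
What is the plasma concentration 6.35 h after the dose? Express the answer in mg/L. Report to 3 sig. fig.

3.65 mg/L

C = C₀ · e^(−k·t) = 7.160 × e^(−0.1060 × 6.35)
  = 7.160 × 0.5101 = 3.652 mg/L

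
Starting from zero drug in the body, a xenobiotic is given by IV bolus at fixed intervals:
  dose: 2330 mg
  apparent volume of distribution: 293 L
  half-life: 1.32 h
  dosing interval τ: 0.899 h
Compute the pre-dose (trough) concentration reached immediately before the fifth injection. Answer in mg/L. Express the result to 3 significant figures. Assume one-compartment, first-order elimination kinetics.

C₀ per dose = Dose / Vd = 2330 / 293 = 7.952 mg/L
k = ln2 / t½ = 0.693147 / 1.32 = 0.5251 h⁻¹
Fraction remaining after one interval: r = e^(−kτ) = e^(−0.5251 × 0.899) = 0.6237
Before dose 5, 4 doses have been given (aged 1τ, 2τ, 3τ, 4τ).
C_trough = C₀ × (r + r² + … + r^4) = C₀ × r(1−r^4)/(1−r)
        = 7.952 × 0.6237 × (1 − 0.1513) / (1 − 0.6237) = 11.19 mg/L

11.2 mg/L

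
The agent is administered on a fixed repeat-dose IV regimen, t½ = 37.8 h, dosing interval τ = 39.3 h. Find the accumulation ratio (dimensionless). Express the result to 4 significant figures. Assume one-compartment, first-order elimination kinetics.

k = ln2 / t½ = 0.693147 / 37.8 = 0.01834 h⁻¹
e^(−kτ) = e^(−0.01834 × 39.3) = 0.4864
Accumulation ratio R = 1 / (1 − e^(−kτ)) = 1 / (1 − 0.4864) = 1.947

1.947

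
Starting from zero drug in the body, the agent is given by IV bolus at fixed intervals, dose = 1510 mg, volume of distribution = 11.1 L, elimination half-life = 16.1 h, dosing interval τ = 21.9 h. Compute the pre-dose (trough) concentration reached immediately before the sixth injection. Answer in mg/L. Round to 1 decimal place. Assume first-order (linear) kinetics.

C₀ per dose = Dose / Vd = 1510 / 11.1 = 136.0 mg/L
k = ln2 / t½ = 0.693147 / 16.1 = 0.04305 h⁻¹
Fraction remaining after one interval: r = e^(−kτ) = e^(−0.04305 × 21.9) = 0.3895
Before dose 6, 5 doses have been given (aged 1τ, 2τ, 3τ, 4τ, 5τ).
C_trough = C₀ × (r + r² + … + r^5) = C₀ × r(1−r^5)/(1−r)
        = 136.0 × 0.3895 × (1 − 0.008965) / (1 − 0.3895) = 85.99 mg/L

86.0 mg/L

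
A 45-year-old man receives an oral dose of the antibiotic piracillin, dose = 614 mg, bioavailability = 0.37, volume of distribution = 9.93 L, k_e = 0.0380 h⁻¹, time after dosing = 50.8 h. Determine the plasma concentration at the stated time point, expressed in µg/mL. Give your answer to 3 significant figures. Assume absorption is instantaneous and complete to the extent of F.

3.32 µg/mL

Amount reaching circulation = F × Dose = 0.37 × 614.0 = 227.2 mg
C₀ = F·Dose / Vd = 227.2 / 9.93 = 22.88 mg/L
C = C₀ · e^(−k·t) = 22.88 × e^(−0.03800 × 50.8)
  = 22.88 × 0.1451 = 3.320 mg/L
(3.320 mg/L = 3.320 µg/mL)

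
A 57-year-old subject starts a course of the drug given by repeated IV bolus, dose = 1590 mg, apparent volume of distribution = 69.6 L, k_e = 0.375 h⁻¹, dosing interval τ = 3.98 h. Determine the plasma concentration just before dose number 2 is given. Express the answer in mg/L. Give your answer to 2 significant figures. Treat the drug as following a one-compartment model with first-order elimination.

5.1 mg/L

C₀ per dose = Dose / Vd = 1590 / 69.6 = 22.84 mg/L
Fraction remaining after one interval: r = e^(−kτ) = e^(−0.3750 × 3.98) = 0.2248
Before dose 2, 1 dose has been given (aged 1τ).
C_trough = C₀ × r = 22.84 × 0.2248 = 5.134 mg/L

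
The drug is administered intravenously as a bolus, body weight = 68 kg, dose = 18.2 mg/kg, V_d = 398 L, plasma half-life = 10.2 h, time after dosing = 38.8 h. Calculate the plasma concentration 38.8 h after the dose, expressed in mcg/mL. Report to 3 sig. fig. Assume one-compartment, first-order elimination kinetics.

Total dose = 18.2 × 68 = 1238 mg
C₀ = Dose / Vd = 1238 / 398 = 3.111 mg/L
k = ln2 / t½ = 0.693147 / 10.2 = 0.06796 h⁻¹
C = C₀ · e^(−k·t) = 3.111 × e^(−0.06796 × 38.8)
  = 3.111 × 0.07159 = 0.2227 mg/L
(0.2227 mg/L = 0.2227 mcg/mL)

0.223 mcg/mL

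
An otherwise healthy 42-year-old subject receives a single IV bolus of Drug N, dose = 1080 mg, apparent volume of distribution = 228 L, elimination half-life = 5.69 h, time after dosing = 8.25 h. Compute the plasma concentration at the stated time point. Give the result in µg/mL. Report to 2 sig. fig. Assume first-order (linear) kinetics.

C₀ = Dose / Vd = 1080 / 228 = 4.737 mg/L
k = ln2 / t½ = 0.693147 / 5.69 = 0.1218 h⁻¹
C = C₀ · e^(−k·t) = 4.737 × e^(−0.1218 × 8.25)
  = 4.737 × 0.3661 = 1.734 mg/L
(1.734 mg/L = 1.734 µg/mL)

1.7 µg/mL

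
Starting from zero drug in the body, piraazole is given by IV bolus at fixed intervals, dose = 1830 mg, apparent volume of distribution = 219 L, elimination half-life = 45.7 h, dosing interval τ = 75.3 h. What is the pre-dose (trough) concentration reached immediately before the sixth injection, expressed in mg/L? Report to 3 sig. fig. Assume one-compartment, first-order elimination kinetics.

C₀ per dose = Dose / Vd = 1830 / 219 = 8.356 mg/L
k = ln2 / t½ = 0.693147 / 45.7 = 0.01517 h⁻¹
Fraction remaining after one interval: r = e^(−kτ) = e^(−0.01517 × 75.3) = 0.3191
Before dose 6, 5 doses have been given (aged 1τ, 2τ, 3τ, 4τ, 5τ).
C_trough = C₀ × (r + r² + … + r^5) = C₀ × r(1−r^5)/(1−r)
        = 8.356 × 0.3191 × (1 − 0.003309) / (1 − 0.3191) = 3.903 mg/L

3.90 mg/L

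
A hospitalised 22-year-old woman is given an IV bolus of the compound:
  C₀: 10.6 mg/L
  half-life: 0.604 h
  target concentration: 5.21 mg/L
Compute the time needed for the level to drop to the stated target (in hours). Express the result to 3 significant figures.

k = ln2 / t½ = 0.693147 / 0.604 = 1.148 h⁻¹
t = ln(C₀ / C) / k = ln(10.60 / 5.21) / 1.148
  = ln(2.035) / 1.148 = 0.7105 / 1.148 = 0.6189 h

0.619 h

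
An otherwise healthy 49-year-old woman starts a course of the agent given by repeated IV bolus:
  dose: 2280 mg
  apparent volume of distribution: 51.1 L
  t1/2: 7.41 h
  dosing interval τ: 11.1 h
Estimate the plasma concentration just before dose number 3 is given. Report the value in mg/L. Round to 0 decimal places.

21 mg/L

C₀ per dose = Dose / Vd = 2280 / 51.1 = 44.62 mg/L
k = ln2 / t½ = 0.693147 / 7.41 = 0.09354 h⁻¹
Fraction remaining after one interval: r = e^(−kτ) = e^(−0.09354 × 11.1) = 0.3541
Before dose 3, 2 doses have been given (aged 1τ, 2τ).
C_trough = C₀ × (r + r²) = 44.62 × (0.3541 + 0.1254) = 21.40 mg/L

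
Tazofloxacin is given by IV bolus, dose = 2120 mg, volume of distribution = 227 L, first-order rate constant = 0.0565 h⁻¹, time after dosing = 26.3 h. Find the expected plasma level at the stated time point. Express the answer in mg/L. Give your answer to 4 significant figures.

2.113 mg/L

C₀ = Dose / Vd = 2120 / 227 = 9.339 mg/L
C = C₀ · e^(−k·t) = 9.339 × e^(−0.05650 × 26.3)
  = 9.339 × 0.2263 = 2.113 mg/L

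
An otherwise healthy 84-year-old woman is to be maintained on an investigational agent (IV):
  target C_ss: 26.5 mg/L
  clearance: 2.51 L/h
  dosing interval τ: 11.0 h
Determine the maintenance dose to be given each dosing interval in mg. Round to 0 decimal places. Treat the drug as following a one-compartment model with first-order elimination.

At steady state, Dose/τ = Css × CL.
Dose = Css × CL × τ = 26.5 × 2.510 × 11.0 = 731.7 mg

732 mg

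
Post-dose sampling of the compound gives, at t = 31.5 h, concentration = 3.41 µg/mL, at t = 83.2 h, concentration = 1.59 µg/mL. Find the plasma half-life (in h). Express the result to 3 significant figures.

47.0 h

k = ln(C₁/C₂) / (t₂ − t₁) = ln(3.41/1.59) / (83.2 − 31.5)
  = 0.7630 / 51.70 = 0.01476 h⁻¹
t½ = ln2 / k = 0.693147 / 0.01476 = 46.96 h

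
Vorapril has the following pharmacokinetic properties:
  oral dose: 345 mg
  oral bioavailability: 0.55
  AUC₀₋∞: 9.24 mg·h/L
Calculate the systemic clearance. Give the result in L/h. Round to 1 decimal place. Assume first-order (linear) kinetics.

20.5 L/h

CL = F·Dose / AUC = 0.55 × 345 / 9.24 = 20.54 L/h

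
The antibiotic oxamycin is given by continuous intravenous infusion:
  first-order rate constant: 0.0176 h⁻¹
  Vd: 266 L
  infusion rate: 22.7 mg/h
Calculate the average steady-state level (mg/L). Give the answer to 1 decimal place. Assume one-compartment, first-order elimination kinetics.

4.8 mg/L

CL = k × Vd = 0.01760 × 266 = 4.682 L/h
At steady state Css = R₀ / CL = 22.7 / 4.682 = 4.848 mg/L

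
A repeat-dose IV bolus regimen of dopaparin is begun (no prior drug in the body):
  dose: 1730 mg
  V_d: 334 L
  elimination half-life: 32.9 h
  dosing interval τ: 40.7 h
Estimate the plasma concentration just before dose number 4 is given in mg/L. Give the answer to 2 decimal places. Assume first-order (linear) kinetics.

3.53 mg/L

C₀ per dose = Dose / Vd = 1730 / 334 = 5.180 mg/L
k = ln2 / t½ = 0.693147 / 32.9 = 0.02107 h⁻¹
Fraction remaining after one interval: r = e^(−kτ) = e^(−0.02107 × 40.7) = 0.4242
Before dose 4, 3 doses have been given (aged 1τ, 2τ, 3τ).
C_trough = C₀ × (r + r² + … + r^3) = C₀ × r(1−r^3)/(1−r)
        = 5.180 × 0.4242 × (1 − 0.07633) / (1 − 0.4242) = 3.525 mg/L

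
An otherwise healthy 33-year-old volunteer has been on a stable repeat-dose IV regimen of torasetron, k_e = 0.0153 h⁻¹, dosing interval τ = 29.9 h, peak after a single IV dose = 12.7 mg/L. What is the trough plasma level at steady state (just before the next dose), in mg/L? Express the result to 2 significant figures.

22 mg/L

e^(−kτ) = e^(−0.01530 × 29.9) = 0.6329
Accumulation ratio R = 1 / (1 − e^(−kτ)) = 1 / (1 − 0.6329) = 2.724
Steady-state trough = C₀ × R × e^(−kτ) = 12.7 × 2.724 × 0.6329 = 21.90 mg/L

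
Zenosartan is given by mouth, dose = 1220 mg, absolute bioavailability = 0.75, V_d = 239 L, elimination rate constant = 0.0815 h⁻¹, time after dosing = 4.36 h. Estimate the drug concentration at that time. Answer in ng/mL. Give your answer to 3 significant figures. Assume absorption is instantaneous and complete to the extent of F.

2680 ng/mL

Amount reaching circulation = F × Dose = 0.75 × 1220 = 915.0 mg
C₀ = F·Dose / Vd = 915.0 / 239 = 3.828 mg/L
C = C₀ · e^(−k·t) = 3.828 × e^(−0.08150 × 4.36)
  = 3.828 × 0.7009 = 2.683 mg/L
Convert: 2.683 mg/L × 1000 = 2683 ng/mL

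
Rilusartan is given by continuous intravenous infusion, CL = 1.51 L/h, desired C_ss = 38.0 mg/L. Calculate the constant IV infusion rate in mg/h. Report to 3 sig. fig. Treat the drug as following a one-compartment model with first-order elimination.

At steady state, infusion rate R₀ = Css × CL = 38.0 × 1.510 = 57.38 mg/h

57.4 mg/h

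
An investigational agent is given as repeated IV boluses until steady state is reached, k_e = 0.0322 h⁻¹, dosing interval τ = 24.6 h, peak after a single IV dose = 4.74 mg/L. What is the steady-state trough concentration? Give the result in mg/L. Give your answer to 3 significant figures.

3.92 mg/L

e^(−kτ) = e^(−0.03220 × 24.6) = 0.4529
Accumulation ratio R = 1 / (1 − e^(−kτ)) = 1 / (1 − 0.4529) = 1.828
Steady-state trough = C₀ × R × e^(−kτ) = 4.74 × 1.828 × 0.4529 = 3.924 mg/L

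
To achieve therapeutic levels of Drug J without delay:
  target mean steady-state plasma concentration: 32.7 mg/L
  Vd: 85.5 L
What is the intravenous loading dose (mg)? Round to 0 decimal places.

2796 mg

LD = Css × Vd = 32.7 × 85.5 = 2796 mg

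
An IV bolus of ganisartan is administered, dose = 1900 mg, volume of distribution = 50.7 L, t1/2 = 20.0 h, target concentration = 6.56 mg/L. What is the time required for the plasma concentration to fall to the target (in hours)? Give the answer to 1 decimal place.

50.3 h

C₀ = Dose / Vd = 1900 / 50.7 = 37.48 mg/L
k = ln2 / t½ = 0.693147 / 20.0 = 0.03466 h⁻¹
t = ln(C₀ / C) / k = ln(37.48 / 6.56) / 0.03466
  = ln(5.713) / 0.03466 = 1.743 / 0.03466 = 50.29 h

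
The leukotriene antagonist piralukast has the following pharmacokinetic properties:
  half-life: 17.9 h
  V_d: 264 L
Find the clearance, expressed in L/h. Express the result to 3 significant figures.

k = ln2 / t½ = 0.693147 / 17.9 = 0.03872 h⁻¹
CL = k × Vd = 0.03872 × 264 = 10.22 L/h

10.2 L/h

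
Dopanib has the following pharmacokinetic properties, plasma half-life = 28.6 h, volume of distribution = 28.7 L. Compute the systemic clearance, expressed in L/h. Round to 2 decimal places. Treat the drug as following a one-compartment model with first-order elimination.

k = ln2 / t½ = 0.693147 / 28.6 = 0.02424 h⁻¹
CL = k × Vd = 0.02424 × 28.7 = 0.6957 L/h

0.70 L/h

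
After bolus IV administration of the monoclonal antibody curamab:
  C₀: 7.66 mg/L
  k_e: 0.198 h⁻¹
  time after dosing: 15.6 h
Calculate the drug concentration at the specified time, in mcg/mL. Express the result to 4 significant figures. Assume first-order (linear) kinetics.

0.3490 mcg/mL

C = C₀ · e^(−k·t) = 7.660 × e^(−0.1980 × 15.6)
  = 7.660 × 0.04556 = 0.3490 mg/L
(0.3490 mg/L = 0.3490 mcg/mL)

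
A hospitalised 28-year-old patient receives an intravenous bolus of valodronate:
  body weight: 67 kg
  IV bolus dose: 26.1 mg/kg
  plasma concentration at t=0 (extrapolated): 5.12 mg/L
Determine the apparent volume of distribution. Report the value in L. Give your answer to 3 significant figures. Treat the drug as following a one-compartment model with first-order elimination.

Dose = 26.1 × 67 = 1749 mg
Vd = Dose / C₀ = 1749 / 5.12 = 341.6 L

342 L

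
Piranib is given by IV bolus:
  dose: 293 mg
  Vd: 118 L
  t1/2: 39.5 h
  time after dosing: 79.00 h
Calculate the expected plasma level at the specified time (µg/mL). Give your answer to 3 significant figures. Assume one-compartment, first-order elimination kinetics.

0.621 µg/mL

C₀ = Dose / Vd = 293.0 / 118 = 2.483 mg/L
k = ln2 / t½ = 0.693147 / 39.5 = 0.01755 h⁻¹
t / t½ = 79.00 / 39.5 = 2 half-lives
C = C₀ × (1/2)^2 = 2.483 × 0.2500 = 0.6208 mg/L
(0.6208 mg/L = 0.6208 µg/mL)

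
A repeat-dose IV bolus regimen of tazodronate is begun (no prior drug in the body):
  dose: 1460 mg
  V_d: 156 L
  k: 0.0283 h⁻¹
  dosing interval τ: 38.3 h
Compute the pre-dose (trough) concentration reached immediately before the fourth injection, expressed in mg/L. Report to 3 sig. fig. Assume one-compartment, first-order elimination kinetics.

C₀ per dose = Dose / Vd = 1460 / 156 = 9.359 mg/L
Fraction remaining after one interval: r = e^(−kτ) = e^(−0.02830 × 38.3) = 0.3383
Before dose 4, 3 doses have been given (aged 1τ, 2τ, 3τ).
C_trough = C₀ × (r + r² + … + r^3) = C₀ × r(1−r^3)/(1−r)
        = 9.359 × 0.3383 × (1 − 0.03872) / (1 − 0.3383) = 4.600 mg/L

4.60 mg/L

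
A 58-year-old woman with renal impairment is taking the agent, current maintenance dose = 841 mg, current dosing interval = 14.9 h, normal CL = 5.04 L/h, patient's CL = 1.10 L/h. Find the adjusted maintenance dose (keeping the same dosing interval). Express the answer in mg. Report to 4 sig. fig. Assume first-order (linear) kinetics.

183.6 mg

To keep the same average steady-state level, dosing rate must scale with clearance.
CL ratio = 1.10 / 5.04 = 0.2183
New dose (same interval) = 841 × 0.2183 = 183.6 mg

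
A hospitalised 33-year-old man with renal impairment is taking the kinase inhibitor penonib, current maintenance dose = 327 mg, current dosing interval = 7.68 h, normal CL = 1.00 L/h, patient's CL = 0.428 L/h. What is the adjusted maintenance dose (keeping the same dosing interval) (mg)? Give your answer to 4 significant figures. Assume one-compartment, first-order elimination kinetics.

To keep the same average steady-state level, dosing rate must scale with clearance.
CL ratio = 0.428 / 1.00 = 0.4280
New dose (same interval) = 327 × 0.4280 = 140.0 mg

140.0 mg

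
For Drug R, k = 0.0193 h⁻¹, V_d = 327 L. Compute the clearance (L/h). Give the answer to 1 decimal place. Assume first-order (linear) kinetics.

6.3 L/h

CL = k × Vd = 0.0193 × 327 = 6.311 L/h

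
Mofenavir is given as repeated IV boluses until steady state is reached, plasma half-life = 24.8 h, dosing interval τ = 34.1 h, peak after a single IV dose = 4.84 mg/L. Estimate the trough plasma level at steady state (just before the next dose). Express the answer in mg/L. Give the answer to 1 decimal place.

3.0 mg/L

k = ln2 / t½ = 0.693147 / 24.8 = 0.02795 h⁻¹
e^(−kτ) = e^(−0.02795 × 34.1) = 0.3855
Accumulation ratio R = 1 / (1 − e^(−kτ)) = 1 / (1 − 0.3855) = 1.627
Steady-state trough = C₀ × R × e^(−kτ) = 4.84 × 1.627 × 0.3855 = 3.036 mg/L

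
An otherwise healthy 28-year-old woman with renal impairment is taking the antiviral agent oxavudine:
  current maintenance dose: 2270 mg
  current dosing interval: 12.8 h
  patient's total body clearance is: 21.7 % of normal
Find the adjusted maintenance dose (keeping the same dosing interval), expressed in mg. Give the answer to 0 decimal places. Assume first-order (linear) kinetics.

To keep the same average steady-state level, dosing rate must scale with clearance.
CL ratio = 21.7 / 100 = 0.2170
New dose (same interval) = 2270 × 0.2170 = 492.6 mg

493 mg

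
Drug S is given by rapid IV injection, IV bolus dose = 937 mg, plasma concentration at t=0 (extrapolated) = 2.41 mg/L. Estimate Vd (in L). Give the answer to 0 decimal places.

Vd = Dose / C₀ = 937.0 / 2.41 = 388.8 L

389 L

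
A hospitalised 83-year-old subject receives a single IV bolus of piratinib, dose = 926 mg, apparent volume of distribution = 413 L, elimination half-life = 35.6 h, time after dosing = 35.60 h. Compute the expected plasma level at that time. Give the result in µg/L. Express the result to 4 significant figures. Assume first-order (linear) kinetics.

C₀ = Dose / Vd = 926.0 / 413 = 2.242 mg/L
k = ln2 / t½ = 0.693147 / 35.6 = 0.01947 h⁻¹
t / t½ = 35.60 / 35.6 = 1 half-lives
C = C₀ × (1/2)^1 = 2.242 × 0.5000 = 1.121 mg/L
Convert: 1.121 mg/L × 1000 = 1121 µg/L

1121 µg/L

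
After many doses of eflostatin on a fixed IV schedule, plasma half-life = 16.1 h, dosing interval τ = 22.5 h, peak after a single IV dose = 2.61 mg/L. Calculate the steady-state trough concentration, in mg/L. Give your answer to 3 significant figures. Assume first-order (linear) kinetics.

k = ln2 / t½ = 0.693147 / 16.1 = 0.04305 h⁻¹
e^(−kτ) = e^(−0.04305 × 22.5) = 0.3796
Accumulation ratio R = 1 / (1 − e^(−kτ)) = 1 / (1 − 0.3796) = 1.612
Steady-state trough = C₀ × R × e^(−kτ) = 2.61 × 1.612 × 0.3796 = 1.597 mg/L

1.60 mg/L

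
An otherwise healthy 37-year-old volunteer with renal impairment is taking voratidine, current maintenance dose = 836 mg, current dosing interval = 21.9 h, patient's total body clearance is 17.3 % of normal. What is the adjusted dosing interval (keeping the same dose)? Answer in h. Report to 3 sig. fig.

To keep the same average steady-state level, dosing rate must scale with clearance.
CL ratio = 17.3 / 100 = 0.1730
New interval (same dose) = 21.9 / 0.1730 = 126.6 h

127 h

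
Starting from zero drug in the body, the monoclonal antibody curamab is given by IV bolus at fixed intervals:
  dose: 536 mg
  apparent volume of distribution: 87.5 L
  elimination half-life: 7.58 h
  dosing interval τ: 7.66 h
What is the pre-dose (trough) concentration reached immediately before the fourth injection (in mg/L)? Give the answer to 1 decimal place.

C₀ per dose = Dose / Vd = 536 / 87.5 = 6.126 mg/L
k = ln2 / t½ = 0.693147 / 7.58 = 0.09144 h⁻¹
Fraction remaining after one interval: r = e^(−kτ) = e^(−0.09144 × 7.66) = 0.4964
Before dose 4, 3 doses have been given (aged 1τ, 2τ, 3τ).
C_trough = C₀ × (r + r² + … + r^3) = C₀ × r(1−r^3)/(1−r)
        = 6.126 × 0.4964 × (1 − 0.1223) / (1 − 0.4964) = 5.300 mg/L

5.3 mg/L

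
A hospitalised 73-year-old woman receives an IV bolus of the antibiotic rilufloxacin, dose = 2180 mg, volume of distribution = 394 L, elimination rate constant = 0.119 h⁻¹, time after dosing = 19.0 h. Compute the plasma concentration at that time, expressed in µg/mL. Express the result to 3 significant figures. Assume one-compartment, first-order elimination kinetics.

0.577 µg/mL

C₀ = Dose / Vd = 2180 / 394 = 5.533 mg/L
C = C₀ · e^(−k·t) = 5.533 × e^(−0.1190 × 19.0)
  = 5.533 × 0.1042 = 0.5765 mg/L
(0.5765 mg/L = 0.5765 µg/mL)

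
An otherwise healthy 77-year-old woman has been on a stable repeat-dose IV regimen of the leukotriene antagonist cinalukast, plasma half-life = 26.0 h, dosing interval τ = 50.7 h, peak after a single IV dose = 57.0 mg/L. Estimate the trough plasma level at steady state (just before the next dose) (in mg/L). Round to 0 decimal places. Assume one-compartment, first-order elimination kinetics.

20 mg/L

k = ln2 / t½ = 0.693147 / 26.0 = 0.02666 h⁻¹
e^(−kτ) = e^(−0.02666 × 50.7) = 0.2588
Accumulation ratio R = 1 / (1 − e^(−kτ)) = 1 / (1 − 0.2588) = 1.349
Steady-state trough = C₀ × R × e^(−kτ) = 57.0 × 1.349 × 0.2588 = 19.90 mg/L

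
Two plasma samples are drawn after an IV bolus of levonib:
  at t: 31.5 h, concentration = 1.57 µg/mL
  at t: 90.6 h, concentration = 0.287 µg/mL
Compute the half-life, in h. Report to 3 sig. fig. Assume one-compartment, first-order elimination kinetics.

24.1 h

k = ln(C₁/C₂) / (t₂ − t₁) = ln(1.57/0.287) / (90.6 − 31.5)
  = 1.699 / 59.10 = 0.02875 h⁻¹
t½ = ln2 / k = 0.693147 / 0.02875 = 24.11 h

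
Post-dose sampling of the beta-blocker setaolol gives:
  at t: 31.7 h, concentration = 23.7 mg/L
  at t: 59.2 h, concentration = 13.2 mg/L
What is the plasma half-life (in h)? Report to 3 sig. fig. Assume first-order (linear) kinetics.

k = ln(C₁/C₂) / (t₂ − t₁) = ln(23.7/13.2) / (59.2 − 31.7)
  = 0.5853 / 27.50 = 0.02128 h⁻¹
t½ = ln2 / k = 0.693147 / 0.02128 = 32.57 h

32.6 h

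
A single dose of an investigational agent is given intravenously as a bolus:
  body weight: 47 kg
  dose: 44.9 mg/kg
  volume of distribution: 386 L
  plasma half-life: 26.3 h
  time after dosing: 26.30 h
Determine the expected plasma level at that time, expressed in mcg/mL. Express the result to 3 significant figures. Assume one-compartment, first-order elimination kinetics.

2.73 mcg/mL

Total dose = 44.9 × 47 = 2110 mg
C₀ = Dose / Vd = 2110 / 386 = 5.466 mg/L
k = ln2 / t½ = 0.693147 / 26.3 = 0.02636 h⁻¹
t / t½ = 26.30 / 26.3 = 1 half-lives
C = C₀ × (1/2)^1 = 5.466 × 0.5000 = 2.733 mg/L
(2.733 mg/L = 2.733 mcg/mL)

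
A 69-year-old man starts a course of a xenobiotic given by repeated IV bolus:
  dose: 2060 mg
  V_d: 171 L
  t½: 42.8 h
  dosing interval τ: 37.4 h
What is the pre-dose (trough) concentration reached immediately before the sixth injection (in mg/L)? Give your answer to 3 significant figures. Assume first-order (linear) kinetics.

13.8 mg/L

C₀ per dose = Dose / Vd = 2060 / 171 = 12.05 mg/L
k = ln2 / t½ = 0.693147 / 42.8 = 0.01620 h⁻¹
Fraction remaining after one interval: r = e^(−kτ) = e^(−0.01620 × 37.4) = 0.5456
Before dose 6, 5 doses have been given (aged 1τ, 2τ, 3τ, 4τ, 5τ).
C_trough = C₀ × (r + r² + … + r^5) = C₀ × r(1−r^5)/(1−r)
        = 12.05 × 0.5456 × (1 − 0.04835) / (1 − 0.5456) = 13.77 mg/L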